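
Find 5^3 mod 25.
5^{3} = 125 ≡ 0 mod 25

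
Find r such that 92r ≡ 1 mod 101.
Since 101 is prime, by Fermat 92^(-1) ≡ 92^{99} ≡ 56 mod 101. Verify: 92 × 56 = 5152 ≡ 1 mod 101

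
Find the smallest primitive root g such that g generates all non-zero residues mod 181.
g = 2. For each prime q|180: 2^{90}≡180, 2^{60}≡48, 2^{36}≡59, none ≡ 1, so ord_181(2) = 180 and 2 is a primitive root.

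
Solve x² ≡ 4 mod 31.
The square roots of 4 mod 31 are 2 and 29. Verify: 2² = 4 ≡ 4 mod 31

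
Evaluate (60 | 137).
(60/137) = 60^{68} mod 137 = 1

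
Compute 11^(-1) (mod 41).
Since 41 is prime, by Fermat 11^(-1) ≡ 11^{39} ≡ 15 (mod 41). Verify: 11 × 15 = 165 ≡ 1 (mod 41)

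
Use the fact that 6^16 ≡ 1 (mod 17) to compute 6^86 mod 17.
By Fermat: 6^{16} ≡ 1 (mod 17). 86 = 5×16 + 6. So 6^{86} ≡ 6^{6} ≡ 8 (mod 17)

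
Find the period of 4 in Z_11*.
Powers of 4 mod 11: 4^1≡4, 4^2≡5, 4^3≡9, 4^4≡3, 4^5≡1. ord_11(4) = 5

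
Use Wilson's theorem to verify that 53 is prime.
(52)! mod 53 = 52. Since this equals -1 mod 53, Wilson confirms 53 is prime.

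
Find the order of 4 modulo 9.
Powers of 4 mod 9: 4^1≡4, 4^2≡7, 4^3≡1. ord_9(4) = 3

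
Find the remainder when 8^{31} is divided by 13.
By Fermat: 8^{12} ≡ 1 (mod 13). 31 = 2×12 + 7. So 8^{31} ≡ 8^{7} ≡ 5 (mod 13)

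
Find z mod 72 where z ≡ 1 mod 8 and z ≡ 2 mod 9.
M = 8 × 9 = 72. M₁ = 9, y₁ ≡ 1 mod 8. M₂ = 8, y₂ ≡ 8 mod 9. z = 1×9×1 + 2×8×8 ≡ 65 mod 72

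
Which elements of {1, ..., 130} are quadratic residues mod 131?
Quadratic residues modulo 131: {1, 3, 4, 5, 7, 9, 11, 12, 13, 15, 16, 20, 21, 25, 27, 28, 33, 34, 35, 36, 38, 39, 41, 43, 44, 45, 46, 48, 49, 52, 53, 55, 58, 59, 60, 61, 62, 63, 64, 65, 74, 75, 77, 80, 81, 84, 89, 91, 94, 99, 100, 101, 102, 105, 107, 108, 109, 112, 113, 114, 117, 121, 123, 125, 129}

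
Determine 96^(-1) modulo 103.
Since 103 is prime, by Fermat 96^(-1) ≡ 96^{101} ≡ 44 mod 103. Verify: 96 × 44 = 4224 ≡ 1 mod 103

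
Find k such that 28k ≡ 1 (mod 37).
Since 37 is prime, by Fermat 28^(-1) ≡ 28^{35} ≡ 4 (mod 37). Verify: 28 × 4 = 112 ≡ 1 (mod 37)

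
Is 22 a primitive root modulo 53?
ord_53(22) divides 52. For each prime q|52: 22^{26}≡52, 22^{4}≡49, none ≡ 1. So 22 has order 52 and is a primitive root mod 53.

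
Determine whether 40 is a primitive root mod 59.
ord_59(40) divides 58. For each prime q|58: 40^{29}≡58, 40^{2}≡7, none ≡ 1. So 40 has order 58 and is a primitive root mod 59.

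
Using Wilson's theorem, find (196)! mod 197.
By Wilson's theorem, (196)! ≡ -1 ≡ 196 mod 197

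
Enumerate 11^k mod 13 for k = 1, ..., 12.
11^1, 11^2, ..., 11^{12} mod 13: [11, 4, 5, 3, 7, 12, 2, 9, 8, 10, 6, 1]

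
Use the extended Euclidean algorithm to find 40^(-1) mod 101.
Extended GCD: 40(48) + 101(-19) = 1. So 40^(-1) ≡ 48 mod 101. Verify: 40 × 48 = 1920 ≡ 1 mod 101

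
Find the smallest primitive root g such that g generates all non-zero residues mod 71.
g = 7. Powers: [7, 49, 59, 58, 51, 2, 14, 27, 47, ...] generates all 70 non-zero residues.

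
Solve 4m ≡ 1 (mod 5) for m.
Since 5 is prime, by Fermat 4^(-1) ≡ 4^{3} ≡ 4 (mod 5). Verify: 4 × 4 = 16 ≡ 1 (mod 5)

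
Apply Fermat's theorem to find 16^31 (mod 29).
By Fermat: 16^{28} ≡ 1 (mod 29). So 16^{31} = 16^{28} · 16^{3} ≡ 16^{3} ≡ 7 (mod 29)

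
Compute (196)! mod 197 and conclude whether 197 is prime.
(196)! mod 197 = 196. Since 196 ≡ -1 mod 197, 197 is prime.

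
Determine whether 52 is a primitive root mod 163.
ord_163(52) divides 162. For each prime q|162: 52^{81}≡162, 52^{54}≡58, none ≡ 1. So 52 has order 162 and is a primitive root mod 163.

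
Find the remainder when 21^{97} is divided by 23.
By Fermat: 21^{22} ≡ 1 (mod 23). 97 = 4×22 + 9. So 21^{97} ≡ 21^{9} ≡ 17 (mod 23)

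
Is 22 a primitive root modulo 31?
ord_31(22) divides 30. For each prime q|30: 22^{15}≡30, 22^{10}≡5, 22^{6}≡8, none ≡ 1. So 22 has order 30 and is a primitive root mod 31.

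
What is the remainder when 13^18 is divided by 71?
By repeated squaring mod 71: 13^{1}≡13, 13^{2}≡27, 13^{4}≡19, 13^{8}≡6, 13^{16}≡36. Then 13^{18} = 13^{16+2} ≡ 36 × 27 ≡ 49 mod 71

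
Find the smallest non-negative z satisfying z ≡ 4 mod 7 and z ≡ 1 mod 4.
M = 7 × 4 = 28. M₁ = 4, y₁ ≡ 2 mod 7. M₂ = 7, y₂ ≡ 3 mod 4. z = 4×4×2 + 1×7×3 ≡ 25 mod 28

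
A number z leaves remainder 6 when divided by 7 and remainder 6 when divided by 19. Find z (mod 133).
M = 7 × 19 = 133. M₁ = 19, y₁ ≡ 3 (mod 7). M₂ = 7, y₂ ≡ 11 (mod 19). z = 6×19×3 + 6×7×11 ≡ 6 (mod 133)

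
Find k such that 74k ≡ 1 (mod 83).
Since 83 is prime, by Fermat 74^(-1) ≡ 74^{81} ≡ 46 (mod 83). Verify: 74 × 46 = 3404 ≡ 1 (mod 83)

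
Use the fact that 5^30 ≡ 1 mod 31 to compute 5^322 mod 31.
By Fermat: 5^{30} ≡ 1 mod 31. 322 ≡ 22 mod 30. So 5^{322} ≡ 5^{22} ≡ 5 mod 31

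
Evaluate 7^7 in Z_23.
By repeated squaring (mod 23): 7^{1}≡7, 7^{2}≡3, 7^{4}≡9. Then 7^{7} = 7^{4+2+1} ≡ 9 × 3 × 7 ≡ 5 (mod 23)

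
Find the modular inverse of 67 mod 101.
Since 101 is prime, by Fermat 67^(-1) ≡ 67^{99} ≡ 98 mod 101. Verify: 67 × 98 = 6566 ≡ 1 mod 101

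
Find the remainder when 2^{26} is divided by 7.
By Fermat: 2^{6} ≡ 1 mod 7. 26 = 4×6 + 2. So 2^{26} ≡ 2^{2} ≡ 4 mod 7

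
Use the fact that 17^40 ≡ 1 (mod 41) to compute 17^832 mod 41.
By Fermat: 17^{40} ≡ 1 (mod 41). 832 ≡ 32 (mod 40). So 17^{832} ≡ 17^{32} ≡ 18 (mod 41)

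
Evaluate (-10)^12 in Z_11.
Using Fermat: (-10)^{10} ≡ 1 mod 11. 12 ≡ 2 mod 10. So (-10)^{12} ≡ (-10)^{2} ≡ 1 mod 11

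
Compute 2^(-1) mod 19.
Since 19 is prime, by Fermat 2^(-1) ≡ 2^{17} ≡ 10 mod 19. Verify: 2 × 10 = 20 ≡ 1 mod 19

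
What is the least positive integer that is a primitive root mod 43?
g = 3. For each prime q|42: 3^{21}≡42, 3^{14}≡36, 3^{6}≡41, none ≡ 1, so ord_43(3) = 42 and 3 is a primitive root.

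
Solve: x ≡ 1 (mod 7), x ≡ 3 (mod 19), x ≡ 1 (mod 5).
M = 7 × 19 × 5 = 665. M₁ = 95, y₁ ≡ 2 (mod 7). M₂ = 35, y₂ ≡ 6 (mod 19). M₃ = 133, y₃ ≡ 2 (mod 5). x = 1×95×2 + 3×35×6 + 1×133×2 ≡ 421 (mod 665)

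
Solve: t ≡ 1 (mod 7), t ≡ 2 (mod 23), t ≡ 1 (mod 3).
M = 7 × 23 × 3 = 483. M₁ = 69, y₁ ≡ 6 (mod 7). M₂ = 21, y₂ ≡ 11 (mod 23). M₃ = 161, y₃ ≡ 2 (mod 3). t = 1×69×6 + 2×21×11 + 1×161×2 ≡ 232 (mod 483)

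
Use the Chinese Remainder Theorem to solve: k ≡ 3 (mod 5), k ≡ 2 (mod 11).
M = 5 × 11 = 55. M₁ = 11, y₁ ≡ 1 (mod 5). M₂ = 5, y₂ ≡ 9 (mod 11). k = 3×11×1 + 2×5×9 ≡ 13 (mod 55)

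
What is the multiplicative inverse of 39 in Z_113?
Since 113 is prime, by Fermat 39^(-1) ≡ 39^{111} ≡ 29 mod 113. Verify: 39 × 29 = 1131 ≡ 1 mod 113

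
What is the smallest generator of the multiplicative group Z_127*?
g = 3. Powers: [3, 9, 27, 81, 116, 94, 28, 84, ...] generates all 126 non-zero residues.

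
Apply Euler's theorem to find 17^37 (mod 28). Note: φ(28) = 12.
By Euler: 17^{12} ≡ 1 (mod 28) since gcd(17, 28) = 1. 37 = 3×12 + 1. So 17^{37} ≡ 17^{1} ≡ 17 (mod 28)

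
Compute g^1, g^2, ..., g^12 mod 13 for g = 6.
6^1, 6^2, ..., 6^{12} mod 13: [6, 10, 8, 9, 2, 12, 7, 3, 5, 4, 11, 1]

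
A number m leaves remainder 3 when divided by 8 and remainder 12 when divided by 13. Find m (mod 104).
M = 8 × 13 = 104. M₁ = 13, y₁ ≡ 5 (mod 8). M₂ = 8, y₂ ≡ 5 (mod 13). m = 3×13×5 + 12×8×5 ≡ 51 (mod 104)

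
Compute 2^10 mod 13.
By repeated squaring mod 13: 2^{1}≡2, 2^{2}≡4, 2^{4}≡3, 2^{8}≡9. Then 2^{10} = 2^{8+2} ≡ 9 × 4 ≡ 10 mod 13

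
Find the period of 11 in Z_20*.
Powers of 11 mod 20: 11^1≡11, 11^2≡1. ord_20(11) = 2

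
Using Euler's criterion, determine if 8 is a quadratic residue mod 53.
By Euler's criterion: 8^{26} ≡ 52 mod 53. Since this equals -1 (≡ 52), 8 is not a QR.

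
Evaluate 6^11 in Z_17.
By repeated squaring mod 17: 6^{1}≡6, 6^{2}≡2, 6^{4}≡4, 6^{8}≡16. Then 6^{11} = 6^{8+2+1} ≡ 16 × 2 × 6 ≡ 5 mod 17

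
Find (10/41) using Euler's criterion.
(10/41) = 10^{20} mod 41 = 1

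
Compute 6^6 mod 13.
By repeated squaring mod 13: 6^{1}≡6, 6^{2}≡10, 6^{4}≡9. Then 6^{6} = 6^{4+2} ≡ 9 × 10 ≡ 12 mod 13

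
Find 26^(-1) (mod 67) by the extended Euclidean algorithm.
Extended GCD: 26(-18) + 67(7) = 1. So 26^(-1) ≡ -18 ≡ 49 (mod 67). Verify: 26 × 49 = 1274 ≡ 1 (mod 67)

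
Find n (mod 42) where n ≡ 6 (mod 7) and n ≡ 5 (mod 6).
M = 7 × 6 = 42. M₁ = 6, y₁ ≡ 6 (mod 7). M₂ = 7, y₂ ≡ 1 (mod 6). n = 6×6×6 + 5×7×1 ≡ 41 (mod 42)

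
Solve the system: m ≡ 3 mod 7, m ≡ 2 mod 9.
M = 7 × 9 = 63. M₁ = 9, y₁ ≡ 4 mod 7. M₂ = 7, y₂ ≡ 4 mod 9. m = 3×9×4 + 2×7×4 ≡ 38 mod 63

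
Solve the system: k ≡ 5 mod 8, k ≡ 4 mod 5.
M = 8 × 5 = 40. M₁ = 5, y₁ ≡ 5 mod 8. M₂ = 8, y₂ ≡ 2 mod 5. k = 5×5×5 + 4×8×2 ≡ 29 mod 40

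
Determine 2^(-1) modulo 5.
Since 5 is prime, by Fermat 2^(-1) ≡ 2^{3} ≡ 3 mod 5. Verify: 2 × 3 = 6 ≡ 1 mod 5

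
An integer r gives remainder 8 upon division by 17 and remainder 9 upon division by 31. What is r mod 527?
M = 17 × 31 = 527. M₁ = 31, y₁ ≡ 11 mod 17. M₂ = 17, y₂ ≡ 11 mod 31. r = 8×31×11 + 9×17×11 ≡ 195 mod 527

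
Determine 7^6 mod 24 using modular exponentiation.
By repeated squaring (mod 24): 7^{1}≡7, 7^{2}≡1, 7^{4}≡1. Then 7^{6} = 7^{4+2} ≡ 1 × 1 ≡ 1 (mod 24)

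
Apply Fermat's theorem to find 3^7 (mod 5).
By Fermat: 3^{4} ≡ 1 (mod 5). So 3^{7} = 3^{4} · 3^{3} ≡ 3^{3} ≡ 2 (mod 5)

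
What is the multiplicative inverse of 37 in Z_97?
Since 97 is prime, by Fermat 37^(-1) ≡ 37^{95} ≡ 21 mod 97. Verify: 37 × 21 = 777 ≡ 1 mod 97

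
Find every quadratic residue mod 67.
Squares in Z_67*: {1, 4, 6, 9, 10, 14, 15, 16, 17, 19, 21, 22, 23, 24, 25, 26, 29, 33, 35, 36, 37, 39, 40, 47, 49, 54, 55, 56, 59, 60, 62, 64, 65}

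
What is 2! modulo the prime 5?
(4)! = (2)! × (3) × (4) ≡ -1 mod 5. So (2)! ≡ -1 × [(4)(3)]^(-1) ≡ 2 mod 5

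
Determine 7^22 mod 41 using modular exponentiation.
By repeated squaring mod 41: 7^{1}≡7, 7^{2}≡8, 7^{4}≡23, 7^{8}≡37, 7^{16}≡16. Then 7^{22} = 7^{16+4+2} ≡ 16 × 23 × 8 ≡ 33 mod 41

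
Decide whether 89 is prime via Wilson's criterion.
(88)! mod 89 = 88. Since 88 ≡ -1 mod 89, 89 is prime.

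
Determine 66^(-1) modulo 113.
Since 113 is prime, by Fermat 66^(-1) ≡ 66^{111} ≡ 12 mod 113. Verify: 66 × 12 = 792 ≡ 1 mod 113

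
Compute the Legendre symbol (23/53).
(23/53) = 23^{26} mod 53 = -1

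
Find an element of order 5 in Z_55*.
16 has order 5 mod 55 since 16^{5} ≡ 1 mod 55 and no smaller power works.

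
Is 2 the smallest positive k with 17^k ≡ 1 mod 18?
Powers of 17 mod 18: 17^1≡17, 17^2≡1. First k with 17^k≡1 is k=2. Yes, ord_18(17) = 2.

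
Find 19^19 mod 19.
By repeated squaring mod 19: 19^{1}≡0, 19^{2}≡0, 19^{4}≡0, 19^{8}≡0, 19^{16}≡0. Then 19^{19} = 19^{16+2+1} ≡ 0 × 0 × 0 ≡ 0 mod 19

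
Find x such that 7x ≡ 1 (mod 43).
Since 43 is prime, by Fermat 7^(-1) ≡ 7^{41} ≡ 37 (mod 43). Verify: 7 × 37 = 259 ≡ 1 (mod 43)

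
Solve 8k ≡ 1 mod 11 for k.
Since 11 is prime, by Fermat 8^(-1) ≡ 8^{9} ≡ 7 mod 11. Verify: 8 × 7 = 56 ≡ 1 mod 11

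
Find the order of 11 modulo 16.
Powers of 11 mod 16: 11^1≡11, 11^2≡9, 11^3≡3, 11^4≡1. ord_16(11) = 4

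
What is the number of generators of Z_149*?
Number of primitive roots mod 149 = φ(p-1) = φ(148) = 72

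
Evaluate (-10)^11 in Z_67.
By repeated squaring (mod 67): (-10)^{1}≡57, (-10)^{2}≡33, (-10)^{4}≡17, (-10)^{8}≡21. Then (-10)^{11} = (-10)^{8+2+1} ≡ 21 × 33 × 57 ≡ 38 (mod 67)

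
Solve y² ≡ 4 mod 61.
The square roots of 4 mod 61 are 59 and 2. Verify: 59² = 3481 ≡ 4 mod 61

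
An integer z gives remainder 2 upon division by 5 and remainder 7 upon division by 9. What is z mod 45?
M = 5 × 9 = 45. M₁ = 9, y₁ ≡ 4 mod 5. M₂ = 5, y₂ ≡ 2 mod 9. z = 2×9×4 + 7×5×2 ≡ 7 mod 45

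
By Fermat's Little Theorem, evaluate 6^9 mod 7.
By Fermat: 6^{6} ≡ 1 (mod 7). So 6^{9} = 6^{6} · 6^{3} ≡ 6^{3} ≡ 6 (mod 7)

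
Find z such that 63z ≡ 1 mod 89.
Since 89 is prime, by Fermat 63^(-1) ≡ 63^{87} ≡ 65 mod 89. Verify: 63 × 65 = 4095 ≡ 1 mod 89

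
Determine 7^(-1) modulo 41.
Since 41 is prime, by Fermat 7^(-1) ≡ 7^{39} ≡ 6 mod 41. Verify: 7 × 6 = 42 ≡ 1 mod 41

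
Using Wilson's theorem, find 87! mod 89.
(88)! = (87)! × (88) ≡ -1 (mod 89). So (87)! ≡ -1 × (88)^(-1) ≡ (-1)×(-1) = 1 (mod 89)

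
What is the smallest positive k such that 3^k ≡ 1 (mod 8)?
Powers of 3 mod 8: 3^1≡3, 3^2≡1. So the order of 3 is 2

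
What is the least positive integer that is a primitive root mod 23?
g = 5. Powers: [5, 2, 10, 4, 20, 8, 17, 16, 11, ...] generates all 22 non-zero residues.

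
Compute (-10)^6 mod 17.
By repeated squaring mod 17: (-10)^{1}≡7, (-10)^{2}≡15, (-10)^{4}≡4. Then (-10)^{6} = (-10)^{4+2} ≡ 4 × 15 ≡ 9 mod 17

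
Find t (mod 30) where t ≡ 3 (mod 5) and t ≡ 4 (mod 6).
M = 5 × 6 = 30. M₁ = 6, y₁ ≡ 1 (mod 5). M₂ = 5, y₂ ≡ 5 (mod 6). t = 3×6×1 + 4×5×5 ≡ 28 (mod 30)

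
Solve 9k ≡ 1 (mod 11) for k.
Since 11 is prime, by Fermat 9^(-1) ≡ 9^{9} ≡ 5 (mod 11). Verify: 9 × 5 = 45 ≡ 1 (mod 11)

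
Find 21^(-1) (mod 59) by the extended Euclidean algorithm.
Extended GCD: 21(-14) + 59(5) = 1. So 21^(-1) ≡ -14 ≡ 45 (mod 59). Verify: 21 × 45 = 945 ≡ 1 (mod 59)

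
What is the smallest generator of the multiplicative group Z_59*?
g = 2. For each prime q|58: 2^{29}≡58, 2^{2}≡4, none ≡ 1, so ord_59(2) = 58 and 2 is a primitive root.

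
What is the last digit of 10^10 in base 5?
By repeated squaring mod 5: 10^{1}≡0, 10^{2}≡0, 10^{4}≡0, 10^{8}≡0. Then 10^{10} = 10^{8+2} ≡ 0 × 0 ≡ 0 mod 5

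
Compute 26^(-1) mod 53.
Since 53 is prime, by Fermat 26^(-1) ≡ 26^{51} ≡ 51 mod 53. Verify: 26 × 51 = 1326 ≡ 1 mod 53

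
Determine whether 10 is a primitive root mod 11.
10^{2} ≡ 1 (mod 11) and 2 < 10, so ord_11(10) = 2 ≠ 10 and 10 is not a primitive root.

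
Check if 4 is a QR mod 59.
By Euler's criterion: 4^{29} ≡ 1 (mod 59). Since this equals 1, 4 is a QR.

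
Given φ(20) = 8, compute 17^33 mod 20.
By Euler: 17^{8} ≡ 1 mod 20 since gcd(17, 20) = 1. 33 = 4×8 + 1. So 17^{33} ≡ 17^{1} ≡ 17 mod 20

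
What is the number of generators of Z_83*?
There are φ(83-1) = φ(82) = 40 primitive roots modulo 83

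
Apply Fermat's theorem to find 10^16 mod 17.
By Fermat's Little Theorem, 10^{16} ≡ 1 mod 17 since 17 is prime and gcd(10, 17) = 1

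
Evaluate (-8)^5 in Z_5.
Using Fermat: (-8)^{4} ≡ 1 mod 5. 5 ≡ 1 mod 4. So (-8)^{5} ≡ (-8)^{1} ≡ 2 mod 5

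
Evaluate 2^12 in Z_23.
By repeated squaring mod 23: 2^{1}≡2, 2^{2}≡4, 2^{4}≡16, 2^{8}≡3. Then 2^{12} = 2^{8+4} ≡ 3 × 16 ≡ 2 mod 23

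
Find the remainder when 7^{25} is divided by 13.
By Fermat: 7^{12} ≡ 1 mod 13. 25 = 2×12 + 1. So 7^{25} ≡ 7^{1} ≡ 7 mod 13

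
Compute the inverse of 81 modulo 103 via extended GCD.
Extended GCD: 81(14) + 103(-11) = 1. So 81^(-1) ≡ 14 (mod 103). Verify: 81 × 14 = 1134 ≡ 1 (mod 103)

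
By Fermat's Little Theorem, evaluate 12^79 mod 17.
By Fermat: 12^{16} ≡ 1 (mod 17). 79 = 4×16 + 15. So 12^{79} ≡ 12^{15} ≡ 10 (mod 17)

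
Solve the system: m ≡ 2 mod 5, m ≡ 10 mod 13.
M = 5 × 13 = 65. M₁ = 13, y₁ ≡ 2 mod 5. M₂ = 5, y₂ ≡ 8 mod 13. m = 2×13×2 + 10×5×8 ≡ 62 mod 65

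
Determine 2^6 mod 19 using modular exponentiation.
By repeated squaring (mod 19): 2^{1}≡2, 2^{2}≡4, 2^{4}≡16. Then 2^{6} = 2^{4+2} ≡ 16 × 4 ≡ 7 (mod 19)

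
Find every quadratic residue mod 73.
Quadratic residues modulo 73: {1, 2, 3, 4, 6, 8, 9, 12, 16, 18, 19, 23, 24, 25, 27, 32, 35, 36, 37, 38, 41, 46, 48, 49, 50, 54, 55, 57, 61, 64, 65, 67, 69, 70, 71, 72}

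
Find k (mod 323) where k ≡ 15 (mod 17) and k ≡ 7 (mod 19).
M = 17 × 19 = 323. M₁ = 19, y₁ ≡ 9 (mod 17). M₂ = 17, y₂ ≡ 9 (mod 19). k = 15×19×9 + 7×17×9 ≡ 83 (mod 323)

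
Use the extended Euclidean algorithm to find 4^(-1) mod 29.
Extended GCD: 4(-7) + 29(1) = 1. So 4^(-1) ≡ -7 ≡ 22 (mod 29). Verify: 4 × 22 = 88 ≡ 1 (mod 29)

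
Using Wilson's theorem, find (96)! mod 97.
By Wilson's theorem, (96)! ≡ -1 ≡ 96 (mod 97)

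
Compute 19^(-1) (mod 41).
Since 41 is prime, by Fermat 19^(-1) ≡ 19^{39} ≡ 13 (mod 41). Verify: 19 × 13 = 247 ≡ 1 (mod 41)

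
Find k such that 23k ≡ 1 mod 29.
Since 29 is prime, by Fermat 23^(-1) ≡ 23^{27} ≡ 24 mod 29. Verify: 23 × 24 = 552 ≡ 1 mod 29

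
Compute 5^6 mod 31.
By repeated squaring mod 31: 5^{1}≡5, 5^{2}≡25, 5^{4}≡5. Then 5^{6} = 5^{4+2} ≡ 5 × 25 ≡ 1 mod 31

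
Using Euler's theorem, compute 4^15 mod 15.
By Euler: 4^{8} ≡ 1 (mod 15) since gcd(4, 15) = 1. 15 = 1×8 + 7. So 4^{15} ≡ 4^{7} ≡ 4 (mod 15)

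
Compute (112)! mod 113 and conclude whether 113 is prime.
(112)! mod 113 = 112. Since 112 ≡ -1 (mod 113), 113 is prime.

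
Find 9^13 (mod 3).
By repeated squaring (mod 3): 9^{1}≡0, 9^{2}≡0, 9^{4}≡0, 9^{8}≡0. Then 9^{13} = 9^{8+4+1} ≡ 0 × 0 × 0 ≡ 0 (mod 3)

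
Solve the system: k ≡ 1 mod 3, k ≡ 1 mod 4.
M = 3 × 4 = 12. M₁ = 4, y₁ ≡ 1 mod 3. M₂ = 3, y₂ ≡ 3 mod 4. k = 1×4×1 + 1×3×3 ≡ 1 mod 12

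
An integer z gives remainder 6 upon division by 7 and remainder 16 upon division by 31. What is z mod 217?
M = 7 × 31 = 217. M₁ = 31, y₁ ≡ 5 mod 7. M₂ = 7, y₂ ≡ 9 mod 31. z = 6×31×5 + 16×7×9 ≡ 202 mod 217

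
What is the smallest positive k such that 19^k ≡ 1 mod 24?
Powers of 19 mod 24: 19^1≡19, 19^2≡1. Order = 2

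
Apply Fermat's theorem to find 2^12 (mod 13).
By Fermat's Little Theorem, 2^{12} ≡ 1 (mod 13) since 13 is prime and gcd(2, 13) = 1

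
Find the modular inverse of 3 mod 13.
Since 13 is prime, by Fermat 3^(-1) ≡ 3^{11} ≡ 9 (mod 13). Verify: 3 × 9 = 27 ≡ 1 (mod 13)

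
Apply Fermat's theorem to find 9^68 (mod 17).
By Fermat: 9^{16} ≡ 1 (mod 17). 68 = 4×16 + 4. So 9^{68} ≡ 9^{4} ≡ 16 (mod 17)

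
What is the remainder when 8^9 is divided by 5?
Using Fermat: 8^{4} ≡ 1 mod 5. 9 ≡ 1 mod 4. So 8^{9} ≡ 8^{1} ≡ 3 mod 5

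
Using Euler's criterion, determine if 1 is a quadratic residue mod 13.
By Euler's criterion: 1^{6} ≡ 1 mod 13. Since this equals 1, 1 is a QR.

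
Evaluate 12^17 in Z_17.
Using Fermat: 12^{16} ≡ 1 (mod 17). 17 ≡ 1 (mod 16). So 12^{17} ≡ 12^{1} ≡ 12 (mod 17)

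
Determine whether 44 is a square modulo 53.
By Euler's criterion: 44^{26} ≡ 1 (mod 53). Since this equals 1, 44 is a QR.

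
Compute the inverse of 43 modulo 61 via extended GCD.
Extended GCD: 43(-17) + 61(12) = 1. So 43^(-1) ≡ -17 ≡ 44 mod 61. Verify: 43 × 44 = 1892 ≡ 1 mod 61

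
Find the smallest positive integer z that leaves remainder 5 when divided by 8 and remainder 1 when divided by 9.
M = 8 × 9 = 72. M₁ = 9, y₁ ≡ 1 (mod 8). M₂ = 8, y₂ ≡ 8 (mod 9). z = 5×9×1 + 1×8×8 ≡ 37 (mod 72)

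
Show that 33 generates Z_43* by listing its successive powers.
33^1, 33^2, ..., 33^{42} mod 43: [33, 14, 32, 24, 18, 35, 37, 17, 2, 23, 28, 21, 5, 36, 27, 31, 34, 4, 3, 13, 42, 10, 29, 11, 19, 25, 8, 6, 26, 41, 20, 15, 22, 38, 7, 16, 12, 9, 39, 40, 30, 1]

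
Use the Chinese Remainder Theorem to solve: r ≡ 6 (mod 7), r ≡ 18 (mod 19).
M = 7 × 19 = 133. M₁ = 19, y₁ ≡ 3 (mod 7). M₂ = 7, y₂ ≡ 11 (mod 19). r = 6×19×3 + 18×7×11 ≡ 132 (mod 133)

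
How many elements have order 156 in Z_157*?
Number of primitive roots mod 157 = φ(p-1) = φ(156) = 48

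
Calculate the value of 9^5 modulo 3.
By repeated squaring mod 3: 9^{1}≡0, 9^{2}≡0, 9^{4}≡0. Then 9^{5} = 9^{4+1} ≡ 0 × 0 ≡ 0 mod 3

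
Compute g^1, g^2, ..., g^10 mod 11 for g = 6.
6^1, 6^2, ..., 6^{10} mod 11: [6, 3, 7, 9, 10, 5, 8, 4, 2, 1]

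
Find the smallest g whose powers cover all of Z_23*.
g = 5. For each prime q|22: 5^{11}≡22, 5^{2}≡2, none ≡ 1, so ord_23(5) = 22 and 5 is a primitive root.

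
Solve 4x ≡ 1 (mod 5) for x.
Since 5 is prime, by Fermat 4^(-1) ≡ 4^{3} ≡ 4 (mod 5). Verify: 4 × 4 = 16 ≡ 1 (mod 5)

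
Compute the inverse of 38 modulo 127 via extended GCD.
Extended GCD: 38(-10) + 127(3) = 1. So 38^(-1) ≡ -10 ≡ 117 (mod 127). Verify: 38 × 117 = 4446 ≡ 1 (mod 127)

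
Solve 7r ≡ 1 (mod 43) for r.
Since 43 is prime, by Fermat 7^(-1) ≡ 7^{41} ≡ 37 (mod 43). Verify: 7 × 37 = 259 ≡ 1 (mod 43)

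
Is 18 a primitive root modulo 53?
ord_53(18) divides 52. For each prime q|52: 18^{26}≡52, 18^{4}≡36, none ≡ 1. So 18 has order 52 and is a primitive root mod 53.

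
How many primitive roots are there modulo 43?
A prime p has φ(p-1) primitive roots; here φ(42) = 12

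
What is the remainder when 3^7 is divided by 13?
By repeated squaring (mod 13): 3^{1}≡3, 3^{2}≡9, 3^{4}≡3. Then 3^{7} = 3^{4+2+1} ≡ 3 × 9 × 3 ≡ 3 (mod 13)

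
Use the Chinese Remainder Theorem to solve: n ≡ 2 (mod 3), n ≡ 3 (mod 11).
M = 3 × 11 = 33. M₁ = 11, y₁ ≡ 2 (mod 3). M₂ = 3, y₂ ≡ 4 (mod 11). n = 2×11×2 + 3×3×4 ≡ 14 (mod 33)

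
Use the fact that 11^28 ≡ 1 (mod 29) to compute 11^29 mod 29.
By Fermat: 11^{28} ≡ 1 (mod 29). So 11^{29} = 11^{28} · 11^{1} ≡ 11^{1} ≡ 11 (mod 29)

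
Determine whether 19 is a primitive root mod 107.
19^{53} ≡ 1 (mod 107) and 53 < 106, so ord_107(19) = 53 ≠ 106 and 19 is not a primitive root.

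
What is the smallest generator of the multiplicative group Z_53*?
g = 2. Powers: [2, 4, 8, 16, 32, 11, 22, ...] generates all 52 non-zero residues.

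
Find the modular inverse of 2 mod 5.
Since 5 is prime, by Fermat 2^(-1) ≡ 2^{3} ≡ 3 mod 5. Verify: 2 × 3 = 6 ≡ 1 mod 5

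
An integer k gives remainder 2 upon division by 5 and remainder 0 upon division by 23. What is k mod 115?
M = 5 × 23 = 115. M₁ = 23, y₁ ≡ 2 mod 5. M₂ = 5, y₂ ≡ 14 mod 23. k = 2×23×2 + 0×5×14 ≡ 92 mod 115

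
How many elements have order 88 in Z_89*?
A prime p has φ(p-1) primitive roots; here φ(88) = 40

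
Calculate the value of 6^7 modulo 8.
By repeated squaring mod 8: 6^{1}≡6, 6^{2}≡4, 6^{4}≡0. Then 6^{7} = 6^{4+2+1} ≡ 0 × 4 × 6 ≡ 0 mod 8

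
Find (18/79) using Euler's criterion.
(18/79) = 18^{39} mod 79 = 1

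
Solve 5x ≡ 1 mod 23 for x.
Since 23 is prime, by Fermat 5^(-1) ≡ 5^{21} ≡ 14 mod 23. Verify: 5 × 14 = 70 ≡ 1 mod 23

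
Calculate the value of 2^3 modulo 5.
2^{3} = 8 ≡ 3 (mod 5)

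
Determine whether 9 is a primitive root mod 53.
9^{26} ≡ 1 (mod 53) and 26 < 52, so ord_53(9) = 26 ≠ 52 and 9 is not a primitive root.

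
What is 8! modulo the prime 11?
(10)! = (8)! × (9) × (10) ≡ -1 mod 11. So (8)! ≡ -1 × [(10)(9)]^(-1) ≡ 5 mod 11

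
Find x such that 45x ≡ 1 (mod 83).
Since 83 is prime, by Fermat 45^(-1) ≡ 45^{81} ≡ 24 (mod 83). Verify: 45 × 24 = 1080 ≡ 1 (mod 83)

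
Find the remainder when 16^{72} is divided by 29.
By Fermat: 16^{28} ≡ 1 (mod 29). 72 = 2×28 + 16. So 16^{72} ≡ 16^{16} ≡ 24 (mod 29)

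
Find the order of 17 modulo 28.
Powers of 17 mod 28: 17^1≡17, 17^2≡9, 17^3≡13, 17^4≡25, 17^5≡5, 17^6≡1. So the order of 17 is 6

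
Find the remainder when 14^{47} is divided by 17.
By Fermat: 14^{16} ≡ 1 mod 17. 47 = 2×16 + 15. So 14^{47} ≡ 14^{15} ≡ 11 mod 17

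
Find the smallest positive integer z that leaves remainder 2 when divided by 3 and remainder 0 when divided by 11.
M = 3 × 11 = 33. M₁ = 11, y₁ ≡ 2 (mod 3). M₂ = 3, y₂ ≡ 4 (mod 11). z = 2×11×2 + 0×3×4 ≡ 11 (mod 33)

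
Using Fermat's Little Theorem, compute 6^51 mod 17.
By Fermat: 6^{16} ≡ 1 (mod 17). 51 = 3×16 + 3. So 6^{51} ≡ 6^{3} ≡ 12 (mod 17)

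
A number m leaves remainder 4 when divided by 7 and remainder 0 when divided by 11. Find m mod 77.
M = 7 × 11 = 77. M₁ = 11, y₁ ≡ 2 mod 7. M₂ = 7, y₂ ≡ 8 mod 11. m = 4×11×2 + 0×7×8 ≡ 11 mod 77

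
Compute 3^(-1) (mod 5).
Since 5 is prime, by Fermat 3^(-1) ≡ 3^{3} ≡ 2 (mod 5). Verify: 3 × 2 = 6 ≡ 1 (mod 5)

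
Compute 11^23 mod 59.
By repeated squaring mod 59: 11^{1}≡11, 11^{2}≡3, 11^{4}≡9, 11^{8}≡22, 11^{16}≡12. Then 11^{23} = 11^{16+4+2+1} ≡ 12 × 9 × 3 × 11 ≡ 24 mod 59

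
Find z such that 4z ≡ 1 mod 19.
Since 19 is prime, by Fermat 4^(-1) ≡ 4^{17} ≡ 5 mod 19. Verify: 4 × 5 = 20 ≡ 1 mod 19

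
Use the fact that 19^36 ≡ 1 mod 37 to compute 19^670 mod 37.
By Fermat: 19^{36} ≡ 1 mod 37. 670 ≡ 22 mod 36. So 19^{670} ≡ 19^{22} ≡ 30 mod 37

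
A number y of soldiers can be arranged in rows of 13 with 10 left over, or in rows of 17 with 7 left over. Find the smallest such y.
M = 13 × 17 = 221. M₁ = 17, y₁ ≡ 10 mod 13. M₂ = 13, y₂ ≡ 4 mod 17. y = 10×17×10 + 7×13×4 ≡ 75 mod 221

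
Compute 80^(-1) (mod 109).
Since 109 is prime, by Fermat 80^(-1) ≡ 80^{107} ≡ 15 (mod 109). Verify: 80 × 15 = 1200 ≡ 1 (mod 109)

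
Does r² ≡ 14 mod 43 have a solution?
By Euler's criterion: 14^{21} ≡ 1 mod 43. Since this equals 1, 14 is a QR.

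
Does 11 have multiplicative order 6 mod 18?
Powers of 11 mod 18: 11^1≡11, 11^2≡13, 11^3≡17, 11^4≡7, 11^5≡5, 11^6≡1. First k with 11^k≡1 is k=6. Yes, ord_18(11) = 6.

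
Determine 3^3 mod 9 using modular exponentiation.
3^{3} = 27 ≡ 0 mod 9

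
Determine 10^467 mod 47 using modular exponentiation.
Using Fermat: 10^{46} ≡ 1 mod 47. 467 ≡ 7 mod 46. So 10^{467} ≡ 10^{7} ≡ 45 mod 47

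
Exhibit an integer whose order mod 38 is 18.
3 has order 18 mod 38 since 3^{18} ≡ 1 mod 38 and no smaller power works.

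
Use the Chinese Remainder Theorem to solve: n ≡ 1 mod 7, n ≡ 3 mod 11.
M = 7 × 11 = 77. M₁ = 11, y₁ ≡ 2 mod 7. M₂ = 7, y₂ ≡ 8 mod 11. n = 1×11×2 + 3×7×8 ≡ 36 mod 77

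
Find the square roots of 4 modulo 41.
The square roots of 4 mod 41 are 2 and 39. Verify: 2² = 4 ≡ 4 mod 41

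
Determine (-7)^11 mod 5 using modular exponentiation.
Using Fermat: (-7)^{4} ≡ 1 mod 5. 11 ≡ 3 mod 4. So (-7)^{11} ≡ (-7)^{3} ≡ 2 mod 5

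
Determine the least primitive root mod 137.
g = 3. Powers: [3, 9, 27, 81, 106, 44, 132, 122, ...] generates all 136 non-zero residues.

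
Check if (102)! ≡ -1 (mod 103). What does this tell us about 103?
(102)! mod 103 = 102. Since this equals -1 (mod 103), Wilson confirms 103 is prime.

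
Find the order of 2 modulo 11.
Powers of 2 mod 11: 2^1≡2, 2^2≡4, 2^3≡8, 2^4≡5, 2^5≡10, 2^6≡9, 2^7≡7, 2^8≡3, 2^9≡6, 2^10≡1. ord_11(2) = 10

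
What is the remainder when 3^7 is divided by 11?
By repeated squaring (mod 11): 3^{1}≡3, 3^{2}≡9, 3^{4}≡4. Then 3^{7} = 3^{4+2+1} ≡ 4 × 9 × 3 ≡ 9 (mod 11)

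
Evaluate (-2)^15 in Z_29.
By repeated squaring mod 29: (-2)^{1}≡27, (-2)^{2}≡4, (-2)^{4}≡16, (-2)^{8}≡24. Then (-2)^{15} = (-2)^{8+4+2+1} ≡ 24 × 16 × 4 × 27 ≡ 2 mod 29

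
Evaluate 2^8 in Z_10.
By repeated squaring (mod 10): 2^{1}≡2, 2^{2}≡4, 2^{4}≡6, 2^{8}≡6. So 2^{8} ≡ 6 (mod 10)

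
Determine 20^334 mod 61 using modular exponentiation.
Using Fermat: 20^{60} ≡ 1 (mod 61). 334 ≡ 34 (mod 60). So 20^{334} ≡ 20^{34} ≡ 58 (mod 61)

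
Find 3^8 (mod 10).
By repeated squaring (mod 10): 3^{1}≡3, 3^{2}≡9, 3^{4}≡1, 3^{8}≡1. So 3^{8} ≡ 1 (mod 10)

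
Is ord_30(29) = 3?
Powers of 29 mod 30: 29^1≡29, 29^2≡1. Already 29^2≡1, so the order is 2 < 3. No, the actual order is 2.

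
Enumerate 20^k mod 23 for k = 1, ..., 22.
20^1, 20^2, ..., 20^{22} mod 23: [20, 9, 19, 12, 10, 16, 21, 6, 5, 8, 22, 3, 14, 4, 11, 13, 7, 2, 17, 18, 15, 1]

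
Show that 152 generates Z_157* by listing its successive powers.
152^1, 152^2, ..., 152^{156} mod 157: [152, 25, 32, 154, 15, 82, 61, 9, 112, 68, 131, 130, 135, 110, 78, 81, 66, 141, 80, 71, 116, 48, 74, 101, 123, 13, 92, 11, 102, 118, 38, 124, 8, 117, 43, 99, 133, 120, 28, 17, 72, 111, 73, 106, 98, 138, 95, 153, 20, 57, 29, 12, 97, 143, 70, 121, 23, 42, 104, 108, 88, 31, 2, 147, 50, 64, 151, 30, 7, 122, 18, 67, 136, 105, 103, 113, 63, 156, 5, 132, 125, 3, 142, 75, 96, 148, 45, 89, 26, 27, 22, 47, 79, 76, 91, 16, 77, 86, 41, 109, 83, 56, 34, 144, 65, 146, 55, 39, 119, 33, 149, 40, 114, 58, 24, 37, 129, 140, 85, 46, 84, 51, 59, 19, 62, 4, 137, 100, 128, 145, 60, 14, 87, 36, 134, 115, 53, 49, 69, 126, 155, 10, 107, 93, 6, 127, 150, 35, 139, 90, 21, 52, 54, 44, 94, 1]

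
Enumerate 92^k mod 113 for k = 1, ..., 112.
92^1, 92^2, ..., 92^{112} mod 113: [92, 102, 5, 8, 58, 25, 40, 64, 12, 87, 94, 60, 96, 18, 74, 28, 90, 31, 27, 111, 42, 22, 103, 97, 110, 63, 33, 98, 89, 52, 38, 106, 34, 77, 78, 57, 46, 51, 59, 4, 29, 69, 20, 32, 6, 100, 47, 30, 48, 9, 37, 14, 45, 72, 70, 112, 21, 11, 108, 105, 55, 88, 73, 49, 101, 26, 19, 53, 17, 95, 39, 85, 23, 82, 86, 2, 71, 91, 10, 16, 3, 50, 80, 15, 24, 61, 75, 7, 79, 36, 35, 56, 67, 62, 54, 109, 84, 44, 93, 81, 107, 13, 66, 83, 65, 104, 76, 99, 68, 41, 43, 1]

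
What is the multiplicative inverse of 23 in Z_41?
Since 41 is prime, by Fermat 23^(-1) ≡ 23^{39} ≡ 25 (mod 41). Verify: 23 × 25 = 575 ≡ 1 (mod 41)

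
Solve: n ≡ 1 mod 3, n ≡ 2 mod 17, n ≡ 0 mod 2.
M = 3 × 17 × 2 = 102. M₁ = 34, y₁ ≡ 1 mod 3. M₂ = 6, y₂ ≡ 3 mod 17. M₃ = 51, y₃ ≡ 1 mod 2. n = 1×34×1 + 2×6×3 + 0×51×1 ≡ 70 mod 102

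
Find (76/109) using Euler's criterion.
(76/109) = 76^{54} mod 109 = -1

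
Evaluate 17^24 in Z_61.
By repeated squaring mod 61: 17^{1}≡17, 17^{2}≡45, 17^{4}≡12, 17^{8}≡22, 17^{16}≡57. Then 17^{24} = 17^{16+8} ≡ 57 × 22 ≡ 34 mod 61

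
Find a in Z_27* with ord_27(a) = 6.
8 has order 6 mod 27 since 8^{6} ≡ 1 mod 27 and no smaller power works.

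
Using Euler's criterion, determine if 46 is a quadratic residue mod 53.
By Euler's criterion: 46^{26} ≡ 1 (mod 53). Since this equals 1, 46 is a QR.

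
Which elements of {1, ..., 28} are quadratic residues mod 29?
Squares in Z_29*: {1, 4, 5, 6, 7, 9, 13, 16, 20, 22, 23, 24, 25, 28}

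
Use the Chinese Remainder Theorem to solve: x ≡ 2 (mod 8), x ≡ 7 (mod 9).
M = 8 × 9 = 72. M₁ = 9, y₁ ≡ 1 (mod 8). M₂ = 8, y₂ ≡ 8 (mod 9). x = 2×9×1 + 7×8×8 ≡ 34 (mod 72)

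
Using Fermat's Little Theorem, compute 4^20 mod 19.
By Fermat: 4^{18} ≡ 1 mod 19. So 4^{20} = 4^{18} · 4^{2} ≡ 4^{2} ≡ 16 mod 19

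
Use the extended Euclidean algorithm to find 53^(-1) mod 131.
Extended GCD: 53(-42) + 131(17) = 1. So 53^(-1) ≡ -42 ≡ 89 mod 131. Verify: 53 × 89 = 4717 ≡ 1 mod 131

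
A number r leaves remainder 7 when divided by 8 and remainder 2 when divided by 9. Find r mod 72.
M = 8 × 9 = 72. M₁ = 9, y₁ ≡ 1 mod 8. M₂ = 8, y₂ ≡ 8 mod 9. r = 7×9×1 + 2×8×8 ≡ 47 mod 72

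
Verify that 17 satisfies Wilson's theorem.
(16)! mod 17 = 16. Since this equals -1 mod 17, Wilson confirms 17 is prime.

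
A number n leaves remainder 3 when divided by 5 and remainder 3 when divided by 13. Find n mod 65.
M = 5 × 13 = 65. M₁ = 13, y₁ ≡ 2 mod 5. M₂ = 5, y₂ ≡ 8 mod 13. n = 3×13×2 + 3×5×8 ≡ 3 mod 65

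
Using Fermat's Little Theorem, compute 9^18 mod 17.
By Fermat: 9^{16} ≡ 1 (mod 17). So 9^{18} = 9^{16} · 9^{2} ≡ 9^{2} ≡ 13 (mod 17)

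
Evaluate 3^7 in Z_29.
By repeated squaring mod 29: 3^{1}≡3, 3^{2}≡9, 3^{4}≡23. Then 3^{7} = 3^{4+2+1} ≡ 23 × 9 × 3 ≡ 12 mod 29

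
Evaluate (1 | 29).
(1/29) = 1^{14} mod 29 = 1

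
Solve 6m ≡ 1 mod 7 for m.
Since 7 is prime, by Fermat 6^(-1) ≡ 6^{5} ≡ 6 mod 7. Verify: 6 × 6 = 36 ≡ 1 mod 7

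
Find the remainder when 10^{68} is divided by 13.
By Fermat: 10^{12} ≡ 1 mod 13. 68 = 5×12 + 8. So 10^{68} ≡ 10^{8} ≡ 9 mod 13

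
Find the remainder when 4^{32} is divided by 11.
By Fermat: 4^{10} ≡ 1 mod 11. 32 = 3×10 + 2. So 4^{32} ≡ 4^{2} ≡ 5 mod 11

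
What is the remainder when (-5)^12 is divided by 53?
By repeated squaring mod 53: (-5)^{1}≡48, (-5)^{2}≡25, (-5)^{4}≡42, (-5)^{8}≡15. Then (-5)^{12} = (-5)^{8+4} ≡ 15 × 42 ≡ 47 mod 53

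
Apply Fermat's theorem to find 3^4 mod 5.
By Fermat's Little Theorem, 3^{4} ≡ 1 mod 5 since 5 is prime and gcd(3, 5) = 1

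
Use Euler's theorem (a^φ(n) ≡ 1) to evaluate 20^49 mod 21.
By Euler: 20^{12} ≡ 1 (mod 21) since gcd(20, 21) = 1. 49 = 4×12 + 1. So 20^{49} ≡ 20^{1} ≡ 20 (mod 21)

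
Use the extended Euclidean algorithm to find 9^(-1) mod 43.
Extended GCD: 9(-19) + 43(4) = 1. So 9^(-1) ≡ -19 ≡ 24 mod 43. Verify: 9 × 24 = 216 ≡ 1 mod 43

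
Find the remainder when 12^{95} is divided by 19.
By Fermat: 12^{18} ≡ 1 mod 19. 95 = 5×18 + 5. So 12^{95} ≡ 12^{5} ≡ 8 mod 19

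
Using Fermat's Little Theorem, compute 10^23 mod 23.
By Fermat: 10^{22} ≡ 1 (mod 23). So 10^{23} = 10^{22} · 10^{1} ≡ 10^{1} ≡ 10 (mod 23)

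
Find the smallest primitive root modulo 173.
g = 2. Powers: [2, 4, 8, 16, 32, 64, 128, 83, ...] generates all 172 non-zero residues.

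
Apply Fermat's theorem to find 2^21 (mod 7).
By Fermat: 2^{6} ≡ 1 (mod 7). 21 = 3×6 + 3. So 2^{21} ≡ 2^{3} ≡ 1 (mod 7)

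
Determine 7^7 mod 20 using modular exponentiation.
By repeated squaring mod 20: 7^{1}≡7, 7^{2}≡9, 7^{4}≡1. Then 7^{7} = 7^{4+2+1} ≡ 1 × 9 × 7 ≡ 3 mod 20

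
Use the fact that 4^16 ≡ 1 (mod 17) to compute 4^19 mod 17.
By Fermat: 4^{16} ≡ 1 (mod 17). So 4^{19} = 4^{16} · 4^{3} ≡ 4^{3} ≡ 13 (mod 17)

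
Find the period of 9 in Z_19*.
Powers of 9 mod 19: 9^1≡9, 9^2≡5, 9^3≡7, 9^4≡6, 9^5≡16, 9^6≡11, 9^7≡4, 9^8≡17, 9^9≡1. Order = 9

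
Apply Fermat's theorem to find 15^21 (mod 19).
By Fermat: 15^{18} ≡ 1 (mod 19). So 15^{21} = 15^{18} · 15^{3} ≡ 15^{3} ≡ 12 (mod 19)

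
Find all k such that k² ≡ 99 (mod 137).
The square roots of 99 mod 137 are 28 and 109. Verify: 28² = 784 ≡ 99 (mod 137)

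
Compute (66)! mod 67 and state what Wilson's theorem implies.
(66)! mod 67 = 66. Since this equals -1 (mod 67), Wilson confirms 67 is prime.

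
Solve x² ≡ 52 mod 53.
The square roots of 52 mod 53 are 23 and 30. Verify: 23² = 529 ≡ 52 mod 53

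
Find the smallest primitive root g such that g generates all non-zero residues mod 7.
g = 3. For each prime q|6: 3^{3}≡6, 3^{2}≡2, none ≡ 1, so ord_7(3) = 6 and 3 is a primitive root.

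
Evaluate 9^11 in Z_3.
By repeated squaring mod 3: 9^{1}≡0, 9^{2}≡0, 9^{4}≡0, 9^{8}≡0. Then 9^{11} = 9^{8+2+1} ≡ 0 × 0 × 0 ≡ 0 mod 3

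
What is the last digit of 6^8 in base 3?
By repeated squaring mod 3: 6^{1}≡0, 6^{2}≡0, 6^{4}≡0, 6^{8}≡0. So 6^{8} ≡ 0 mod 3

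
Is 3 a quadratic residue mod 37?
By Euler's criterion: 3^{18} ≡ 1 (mod 37). Since this equals 1, 3 is a QR.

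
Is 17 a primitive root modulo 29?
17^{4} ≡ 1 mod 29 and 4 < 28, so ord_29(17) = 4 ≠ 28 and 17 is not a primitive root.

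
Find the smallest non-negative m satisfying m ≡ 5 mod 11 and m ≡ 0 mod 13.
M = 11 × 13 = 143. M₁ = 13, y₁ ≡ 6 mod 11. M₂ = 11, y₂ ≡ 6 mod 13. m = 5×13×6 + 0×11×6 ≡ 104 mod 143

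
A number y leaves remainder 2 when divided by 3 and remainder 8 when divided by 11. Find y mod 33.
M = 3 × 11 = 33. M₁ = 11, y₁ ≡ 2 mod 3. M₂ = 3, y₂ ≡ 4 mod 11. y = 2×11×2 + 8×3×4 ≡ 8 mod 33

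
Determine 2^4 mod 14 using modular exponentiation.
2^{4} = 16 ≡ 2 mod 14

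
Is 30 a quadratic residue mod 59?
By Euler's criterion: 30^{29} ≡ 58 (mod 59). Since this equals -1 (≡ 58), 30 is not a QR.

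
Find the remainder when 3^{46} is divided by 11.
By Fermat: 3^{10} ≡ 1 (mod 11). 46 = 4×10 + 6. So 3^{46} ≡ 3^{6} ≡ 3 (mod 11)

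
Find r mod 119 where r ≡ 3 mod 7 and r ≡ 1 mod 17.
M = 7 × 17 = 119. M₁ = 17, y₁ ≡ 5 mod 7. M₂ = 7, y₂ ≡ 5 mod 17. r = 3×17×5 + 1×7×5 ≡ 52 mod 119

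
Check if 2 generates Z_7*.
2^{3} ≡ 1 mod 7 and 3 < 6, so ord_7(2) = 3 ≠ 6 and 2 is not a primitive root.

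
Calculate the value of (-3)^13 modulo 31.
By repeated squaring mod 31: (-3)^{1}≡28, (-3)^{2}≡9, (-3)^{4}≡19, (-3)^{8}≡20. Then (-3)^{13} = (-3)^{8+4+1} ≡ 20 × 19 × 28 ≡ 7 mod 31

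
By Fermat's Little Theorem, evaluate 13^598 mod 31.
By Fermat: 13^{30} ≡ 1 mod 31. 598 ≡ 28 mod 30. So 13^{598} ≡ 13^{28} ≡ 20 mod 31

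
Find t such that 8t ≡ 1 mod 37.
Since 37 is prime, by Fermat 8^(-1) ≡ 8^{35} ≡ 14 mod 37. Verify: 8 × 14 = 112 ≡ 1 mod 37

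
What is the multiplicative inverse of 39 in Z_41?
Since 41 is prime, by Fermat 39^(-1) ≡ 39^{39} ≡ 20 mod 41. Verify: 39 × 20 = 780 ≡ 1 mod 41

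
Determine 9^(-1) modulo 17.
Since 17 is prime, by Fermat 9^(-1) ≡ 9^{15} ≡ 2 mod 17. Verify: 9 × 2 = 18 ≡ 1 mod 17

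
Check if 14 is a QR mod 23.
By Euler's criterion: 14^{11} ≡ 22 mod 23. Since this equals -1 (≡ 22), 14 is not a QR.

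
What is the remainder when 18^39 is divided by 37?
Using Fermat: 18^{36} ≡ 1 (mod 37). 39 ≡ 3 (mod 36). So 18^{39} ≡ 18^{3} ≡ 23 (mod 37)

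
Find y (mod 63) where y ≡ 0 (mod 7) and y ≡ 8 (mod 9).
M = 7 × 9 = 63. M₁ = 9, y₁ ≡ 4 (mod 7). M₂ = 7, y₂ ≡ 4 (mod 9). y = 0×9×4 + 8×7×4 ≡ 35 (mod 63)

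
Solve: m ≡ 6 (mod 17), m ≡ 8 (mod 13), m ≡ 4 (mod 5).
M = 17 × 13 × 5 = 1105. M₁ = 65, y₁ ≡ 11 (mod 17). M₂ = 85, y₂ ≡ 2 (mod 13). M₃ = 221, y₃ ≡ 1 (mod 5). m = 6×65×11 + 8×85×2 + 4×221×1 ≡ 1009 (mod 1105)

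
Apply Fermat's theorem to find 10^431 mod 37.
By Fermat: 10^{36} ≡ 1 mod 37. 431 ≡ 35 mod 36. So 10^{431} ≡ 10^{35} ≡ 26 mod 37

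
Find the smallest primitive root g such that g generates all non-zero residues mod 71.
g = 7. Powers: [7, 49, 59, 58, 51, 2, 14, 27, ...] generates all 70 non-zero residues.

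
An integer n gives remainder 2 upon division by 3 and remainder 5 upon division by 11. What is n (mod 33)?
M = 3 × 11 = 33. M₁ = 11, y₁ ≡ 2 (mod 3). M₂ = 3, y₂ ≡ 4 (mod 11). n = 2×11×2 + 5×3×4 ≡ 5 (mod 33)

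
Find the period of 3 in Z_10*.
Powers of 3 mod 10: 3^1≡3, 3^2≡9, 3^3≡7, 3^4≡1. So the order of 3 is 4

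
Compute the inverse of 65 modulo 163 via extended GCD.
Extended GCD: 65(-5) + 163(2) = 1. So 65^(-1) ≡ -5 ≡ 158 mod 163. Verify: 65 × 158 = 10270 ≡ 1 mod 163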